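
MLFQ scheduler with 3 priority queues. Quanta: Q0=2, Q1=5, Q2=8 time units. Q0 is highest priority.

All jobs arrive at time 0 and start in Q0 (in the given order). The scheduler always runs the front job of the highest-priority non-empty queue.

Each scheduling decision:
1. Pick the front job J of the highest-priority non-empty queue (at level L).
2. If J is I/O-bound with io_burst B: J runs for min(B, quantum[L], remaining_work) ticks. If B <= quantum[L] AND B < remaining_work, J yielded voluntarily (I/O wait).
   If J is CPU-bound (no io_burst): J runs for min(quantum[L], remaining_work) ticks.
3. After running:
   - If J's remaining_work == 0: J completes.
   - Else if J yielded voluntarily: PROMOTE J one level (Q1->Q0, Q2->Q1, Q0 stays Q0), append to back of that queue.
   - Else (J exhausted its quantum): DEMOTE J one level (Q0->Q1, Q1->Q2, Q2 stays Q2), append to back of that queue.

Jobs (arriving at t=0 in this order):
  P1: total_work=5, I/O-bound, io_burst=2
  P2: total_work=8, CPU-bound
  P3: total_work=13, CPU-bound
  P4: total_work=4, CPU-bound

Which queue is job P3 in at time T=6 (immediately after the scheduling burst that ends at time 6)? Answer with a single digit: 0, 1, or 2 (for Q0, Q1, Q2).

t=0-2: P1@Q0 runs 2, rem=3, I/O yield, promote→Q0. Q0=[P2,P3,P4,P1] Q1=[] Q2=[]
t=2-4: P2@Q0 runs 2, rem=6, quantum used, demote→Q1. Q0=[P3,P4,P1] Q1=[P2] Q2=[]
t=4-6: P3@Q0 runs 2, rem=11, quantum used, demote→Q1. Q0=[P4,P1] Q1=[P2,P3] Q2=[]
t=6-8: P4@Q0 runs 2, rem=2, quantum used, demote→Q1. Q0=[P1] Q1=[P2,P3,P4] Q2=[]
t=8-10: P1@Q0 runs 2, rem=1, I/O yield, promote→Q0. Q0=[P1] Q1=[P2,P3,P4] Q2=[]
t=10-11: P1@Q0 runs 1, rem=0, completes. Q0=[] Q1=[P2,P3,P4] Q2=[]
t=11-16: P2@Q1 runs 5, rem=1, quantum used, demote→Q2. Q0=[] Q1=[P3,P4] Q2=[P2]
t=16-21: P3@Q1 runs 5, rem=6, quantum used, demote→Q2. Q0=[] Q1=[P4] Q2=[P2,P3]
t=21-23: P4@Q1 runs 2, rem=0, completes. Q0=[] Q1=[] Q2=[P2,P3]
t=23-24: P2@Q2 runs 1, rem=0, completes. Q0=[] Q1=[] Q2=[P3]
t=24-30: P3@Q2 runs 6, rem=0, completes. Q0=[] Q1=[] Q2=[]

Answer: 1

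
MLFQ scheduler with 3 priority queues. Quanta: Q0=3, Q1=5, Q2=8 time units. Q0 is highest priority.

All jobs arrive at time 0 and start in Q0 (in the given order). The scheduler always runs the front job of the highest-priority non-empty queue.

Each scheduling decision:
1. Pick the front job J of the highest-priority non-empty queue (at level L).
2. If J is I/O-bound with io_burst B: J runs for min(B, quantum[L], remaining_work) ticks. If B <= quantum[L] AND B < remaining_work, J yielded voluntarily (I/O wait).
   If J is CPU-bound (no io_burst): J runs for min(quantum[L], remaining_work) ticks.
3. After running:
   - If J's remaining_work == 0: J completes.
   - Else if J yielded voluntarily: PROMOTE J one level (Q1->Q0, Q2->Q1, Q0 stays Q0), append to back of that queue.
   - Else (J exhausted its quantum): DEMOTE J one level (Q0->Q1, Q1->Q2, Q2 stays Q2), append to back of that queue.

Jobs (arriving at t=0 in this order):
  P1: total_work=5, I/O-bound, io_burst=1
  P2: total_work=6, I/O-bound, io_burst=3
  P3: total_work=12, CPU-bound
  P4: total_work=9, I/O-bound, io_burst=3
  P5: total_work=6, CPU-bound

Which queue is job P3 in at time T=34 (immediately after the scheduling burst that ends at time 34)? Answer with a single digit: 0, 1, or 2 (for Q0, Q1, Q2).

t=0-1: P1@Q0 runs 1, rem=4, I/O yield, promote→Q0. Q0=[P2,P3,P4,P5,P1] Q1=[] Q2=[]
t=1-4: P2@Q0 runs 3, rem=3, I/O yield, promote→Q0. Q0=[P3,P4,P5,P1,P2] Q1=[] Q2=[]
t=4-7: P3@Q0 runs 3, rem=9, quantum used, demote→Q1. Q0=[P4,P5,P1,P2] Q1=[P3] Q2=[]
t=7-10: P4@Q0 runs 3, rem=6, I/O yield, promote→Q0. Q0=[P5,P1,P2,P4] Q1=[P3] Q2=[]
t=10-13: P5@Q0 runs 3, rem=3, quantum used, demote→Q1. Q0=[P1,P2,P4] Q1=[P3,P5] Q2=[]
t=13-14: P1@Q0 runs 1, rem=3, I/O yield, promote→Q0. Q0=[P2,P4,P1] Q1=[P3,P5] Q2=[]
t=14-17: P2@Q0 runs 3, rem=0, completes. Q0=[P4,P1] Q1=[P3,P5] Q2=[]
t=17-20: P4@Q0 runs 3, rem=3, I/O yield, promote→Q0. Q0=[P1,P4] Q1=[P3,P5] Q2=[]
t=20-21: P1@Q0 runs 1, rem=2, I/O yield, promote→Q0. Q0=[P4,P1] Q1=[P3,P5] Q2=[]
t=21-24: P4@Q0 runs 3, rem=0, completes. Q0=[P1] Q1=[P3,P5] Q2=[]
t=24-25: P1@Q0 runs 1, rem=1, I/O yield, promote→Q0. Q0=[P1] Q1=[P3,P5] Q2=[]
t=25-26: P1@Q0 runs 1, rem=0, completes. Q0=[] Q1=[P3,P5] Q2=[]
t=26-31: P3@Q1 runs 5, rem=4, quantum used, demote→Q2. Q0=[] Q1=[P5] Q2=[P3]
t=31-34: P5@Q1 runs 3, rem=0, completes. Q0=[] Q1=[] Q2=[P3]
t=34-38: P3@Q2 runs 4, rem=0, completes. Q0=[] Q1=[] Q2=[]

Answer: 2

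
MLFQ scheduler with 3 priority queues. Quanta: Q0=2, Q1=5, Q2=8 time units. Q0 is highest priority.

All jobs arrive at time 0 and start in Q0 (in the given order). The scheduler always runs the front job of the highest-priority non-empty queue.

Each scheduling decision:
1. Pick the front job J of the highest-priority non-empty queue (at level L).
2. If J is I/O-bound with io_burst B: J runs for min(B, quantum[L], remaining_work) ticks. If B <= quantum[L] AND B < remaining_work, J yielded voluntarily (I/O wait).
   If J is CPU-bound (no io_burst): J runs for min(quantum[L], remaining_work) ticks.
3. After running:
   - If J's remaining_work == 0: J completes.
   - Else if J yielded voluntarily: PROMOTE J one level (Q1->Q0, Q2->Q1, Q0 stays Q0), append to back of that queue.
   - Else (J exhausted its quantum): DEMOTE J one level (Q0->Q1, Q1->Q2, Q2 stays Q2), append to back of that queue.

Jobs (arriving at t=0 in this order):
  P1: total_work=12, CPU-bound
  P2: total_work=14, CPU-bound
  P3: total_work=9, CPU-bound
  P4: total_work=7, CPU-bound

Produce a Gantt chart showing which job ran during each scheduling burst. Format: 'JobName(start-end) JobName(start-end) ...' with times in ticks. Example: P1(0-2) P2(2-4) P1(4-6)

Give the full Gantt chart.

t=0-2: P1@Q0 runs 2, rem=10, quantum used, demote→Q1. Q0=[P2,P3,P4] Q1=[P1] Q2=[]
t=2-4: P2@Q0 runs 2, rem=12, quantum used, demote→Q1. Q0=[P3,P4] Q1=[P1,P2] Q2=[]
t=4-6: P3@Q0 runs 2, rem=7, quantum used, demote→Q1. Q0=[P4] Q1=[P1,P2,P3] Q2=[]
t=6-8: P4@Q0 runs 2, rem=5, quantum used, demote→Q1. Q0=[] Q1=[P1,P2,P3,P4] Q2=[]
t=8-13: P1@Q1 runs 5, rem=5, quantum used, demote→Q2. Q0=[] Q1=[P2,P3,P4] Q2=[P1]
t=13-18: P2@Q1 runs 5, rem=7, quantum used, demote→Q2. Q0=[] Q1=[P3,P4] Q2=[P1,P2]
t=18-23: P3@Q1 runs 5, rem=2, quantum used, demote→Q2. Q0=[] Q1=[P4] Q2=[P1,P2,P3]
t=23-28: P4@Q1 runs 5, rem=0, completes. Q0=[] Q1=[] Q2=[P1,P2,P3]
t=28-33: P1@Q2 runs 5, rem=0, completes. Q0=[] Q1=[] Q2=[P2,P3]
t=33-40: P2@Q2 runs 7, rem=0, completes. Q0=[] Q1=[] Q2=[P3]
t=40-42: P3@Q2 runs 2, rem=0, completes. Q0=[] Q1=[] Q2=[]

Answer: P1(0-2) P2(2-4) P3(4-6) P4(6-8) P1(8-13) P2(13-18) P3(18-23) P4(23-28) P1(28-33) P2(33-40) P3(40-42)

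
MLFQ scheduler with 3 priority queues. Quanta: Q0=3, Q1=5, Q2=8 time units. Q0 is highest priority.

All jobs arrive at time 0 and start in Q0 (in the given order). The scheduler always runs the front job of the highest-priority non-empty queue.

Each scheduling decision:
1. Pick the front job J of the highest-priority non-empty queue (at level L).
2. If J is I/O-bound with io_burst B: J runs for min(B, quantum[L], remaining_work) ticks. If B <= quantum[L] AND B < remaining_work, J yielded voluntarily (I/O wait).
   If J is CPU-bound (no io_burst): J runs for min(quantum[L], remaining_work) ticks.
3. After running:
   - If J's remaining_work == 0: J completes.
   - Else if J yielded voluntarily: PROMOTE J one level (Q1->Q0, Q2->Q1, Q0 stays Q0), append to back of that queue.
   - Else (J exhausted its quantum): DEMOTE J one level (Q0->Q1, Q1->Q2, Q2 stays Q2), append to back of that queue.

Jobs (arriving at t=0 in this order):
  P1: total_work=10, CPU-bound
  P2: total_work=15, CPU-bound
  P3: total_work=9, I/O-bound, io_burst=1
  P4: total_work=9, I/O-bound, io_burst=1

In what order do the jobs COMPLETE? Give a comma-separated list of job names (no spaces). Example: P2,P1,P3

t=0-3: P1@Q0 runs 3, rem=7, quantum used, demote→Q1. Q0=[P2,P3,P4] Q1=[P1] Q2=[]
t=3-6: P2@Q0 runs 3, rem=12, quantum used, demote→Q1. Q0=[P3,P4] Q1=[P1,P2] Q2=[]
t=6-7: P3@Q0 runs 1, rem=8, I/O yield, promote→Q0. Q0=[P4,P3] Q1=[P1,P2] Q2=[]
t=7-8: P4@Q0 runs 1, rem=8, I/O yield, promote→Q0. Q0=[P3,P4] Q1=[P1,P2] Q2=[]
t=8-9: P3@Q0 runs 1, rem=7, I/O yield, promote→Q0. Q0=[P4,P3] Q1=[P1,P2] Q2=[]
t=9-10: P4@Q0 runs 1, rem=7, I/O yield, promote→Q0. Q0=[P3,P4] Q1=[P1,P2] Q2=[]
t=10-11: P3@Q0 runs 1, rem=6, I/O yield, promote→Q0. Q0=[P4,P3] Q1=[P1,P2] Q2=[]
t=11-12: P4@Q0 runs 1, rem=6, I/O yield, promote→Q0. Q0=[P3,P4] Q1=[P1,P2] Q2=[]
t=12-13: P3@Q0 runs 1, rem=5, I/O yield, promote→Q0. Q0=[P4,P3] Q1=[P1,P2] Q2=[]
t=13-14: P4@Q0 runs 1, rem=5, I/O yield, promote→Q0. Q0=[P3,P4] Q1=[P1,P2] Q2=[]
t=14-15: P3@Q0 runs 1, rem=4, I/O yield, promote→Q0. Q0=[P4,P3] Q1=[P1,P2] Q2=[]
t=15-16: P4@Q0 runs 1, rem=4, I/O yield, promote→Q0. Q0=[P3,P4] Q1=[P1,P2] Q2=[]
t=16-17: P3@Q0 runs 1, rem=3, I/O yield, promote→Q0. Q0=[P4,P3] Q1=[P1,P2] Q2=[]
t=17-18: P4@Q0 runs 1, rem=3, I/O yield, promote→Q0. Q0=[P3,P4] Q1=[P1,P2] Q2=[]
t=18-19: P3@Q0 runs 1, rem=2, I/O yield, promote→Q0. Q0=[P4,P3] Q1=[P1,P2] Q2=[]
t=19-20: P4@Q0 runs 1, rem=2, I/O yield, promote→Q0. Q0=[P3,P4] Q1=[P1,P2] Q2=[]
t=20-21: P3@Q0 runs 1, rem=1, I/O yield, promote→Q0. Q0=[P4,P3] Q1=[P1,P2] Q2=[]
t=21-22: P4@Q0 runs 1, rem=1, I/O yield, promote→Q0. Q0=[P3,P4] Q1=[P1,P2] Q2=[]
t=22-23: P3@Q0 runs 1, rem=0, completes. Q0=[P4] Q1=[P1,P2] Q2=[]
t=23-24: P4@Q0 runs 1, rem=0, completes. Q0=[] Q1=[P1,P2] Q2=[]
t=24-29: P1@Q1 runs 5, rem=2, quantum used, demote→Q2. Q0=[] Q1=[P2] Q2=[P1]
t=29-34: P2@Q1 runs 5, rem=7, quantum used, demote→Q2. Q0=[] Q1=[] Q2=[P1,P2]
t=34-36: P1@Q2 runs 2, rem=0, completes. Q0=[] Q1=[] Q2=[P2]
t=36-43: P2@Q2 runs 7, rem=0, completes. Q0=[] Q1=[] Q2=[]

Answer: P3,P4,P1,P2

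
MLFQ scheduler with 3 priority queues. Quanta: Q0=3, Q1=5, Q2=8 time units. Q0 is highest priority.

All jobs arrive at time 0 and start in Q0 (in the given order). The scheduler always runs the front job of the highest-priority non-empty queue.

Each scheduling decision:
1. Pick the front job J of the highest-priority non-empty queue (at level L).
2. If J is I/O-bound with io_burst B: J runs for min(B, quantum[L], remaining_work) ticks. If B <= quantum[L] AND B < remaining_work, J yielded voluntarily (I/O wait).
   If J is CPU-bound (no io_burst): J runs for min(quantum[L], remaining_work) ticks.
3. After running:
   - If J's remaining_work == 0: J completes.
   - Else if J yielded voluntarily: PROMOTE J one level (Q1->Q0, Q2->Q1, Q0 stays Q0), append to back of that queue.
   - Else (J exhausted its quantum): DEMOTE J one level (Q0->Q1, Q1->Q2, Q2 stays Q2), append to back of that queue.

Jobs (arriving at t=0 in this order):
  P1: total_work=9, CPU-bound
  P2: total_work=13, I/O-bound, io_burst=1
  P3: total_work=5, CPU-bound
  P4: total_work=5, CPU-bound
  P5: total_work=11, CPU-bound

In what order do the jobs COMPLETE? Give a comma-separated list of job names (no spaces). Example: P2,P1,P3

Answer: P2,P3,P4,P1,P5

Derivation:
t=0-3: P1@Q0 runs 3, rem=6, quantum used, demote→Q1. Q0=[P2,P3,P4,P5] Q1=[P1] Q2=[]
t=3-4: P2@Q0 runs 1, rem=12, I/O yield, promote→Q0. Q0=[P3,P4,P5,P2] Q1=[P1] Q2=[]
t=4-7: P3@Q0 runs 3, rem=2, quantum used, demote→Q1. Q0=[P4,P5,P2] Q1=[P1,P3] Q2=[]
t=7-10: P4@Q0 runs 3, rem=2, quantum used, demote→Q1. Q0=[P5,P2] Q1=[P1,P3,P4] Q2=[]
t=10-13: P5@Q0 runs 3, rem=8, quantum used, demote→Q1. Q0=[P2] Q1=[P1,P3,P4,P5] Q2=[]
t=13-14: P2@Q0 runs 1, rem=11, I/O yield, promote→Q0. Q0=[P2] Q1=[P1,P3,P4,P5] Q2=[]
t=14-15: P2@Q0 runs 1, rem=10, I/O yield, promote→Q0. Q0=[P2] Q1=[P1,P3,P4,P5] Q2=[]
t=15-16: P2@Q0 runs 1, rem=9, I/O yield, promote→Q0. Q0=[P2] Q1=[P1,P3,P4,P5] Q2=[]
t=16-17: P2@Q0 runs 1, rem=8, I/O yield, promote→Q0. Q0=[P2] Q1=[P1,P3,P4,P5] Q2=[]
t=17-18: P2@Q0 runs 1, rem=7, I/O yield, promote→Q0. Q0=[P2] Q1=[P1,P3,P4,P5] Q2=[]
t=18-19: P2@Q0 runs 1, rem=6, I/O yield, promote→Q0. Q0=[P2] Q1=[P1,P3,P4,P5] Q2=[]
t=19-20: P2@Q0 runs 1, rem=5, I/O yield, promote→Q0. Q0=[P2] Q1=[P1,P3,P4,P5] Q2=[]
t=20-21: P2@Q0 runs 1, rem=4, I/O yield, promote→Q0. Q0=[P2] Q1=[P1,P3,P4,P5] Q2=[]
t=21-22: P2@Q0 runs 1, rem=3, I/O yield, promote→Q0. Q0=[P2] Q1=[P1,P3,P4,P5] Q2=[]
t=22-23: P2@Q0 runs 1, rem=2, I/O yield, promote→Q0. Q0=[P2] Q1=[P1,P3,P4,P5] Q2=[]
t=23-24: P2@Q0 runs 1, rem=1, I/O yield, promote→Q0. Q0=[P2] Q1=[P1,P3,P4,P5] Q2=[]
t=24-25: P2@Q0 runs 1, rem=0, completes. Q0=[] Q1=[P1,P3,P4,P5] Q2=[]
t=25-30: P1@Q1 runs 5, rem=1, quantum used, demote→Q2. Q0=[] Q1=[P3,P4,P5] Q2=[P1]
t=30-32: P3@Q1 runs 2, rem=0, completes. Q0=[] Q1=[P4,P5] Q2=[P1]
t=32-34: P4@Q1 runs 2, rem=0, completes. Q0=[] Q1=[P5] Q2=[P1]
t=34-39: P5@Q1 runs 5, rem=3, quantum used, demote→Q2. Q0=[] Q1=[] Q2=[P1,P5]
t=39-40: P1@Q2 runs 1, rem=0, completes. Q0=[] Q1=[] Q2=[P5]
t=40-43: P5@Q2 runs 3, rem=0, completes. Q0=[] Q1=[] Q2=[]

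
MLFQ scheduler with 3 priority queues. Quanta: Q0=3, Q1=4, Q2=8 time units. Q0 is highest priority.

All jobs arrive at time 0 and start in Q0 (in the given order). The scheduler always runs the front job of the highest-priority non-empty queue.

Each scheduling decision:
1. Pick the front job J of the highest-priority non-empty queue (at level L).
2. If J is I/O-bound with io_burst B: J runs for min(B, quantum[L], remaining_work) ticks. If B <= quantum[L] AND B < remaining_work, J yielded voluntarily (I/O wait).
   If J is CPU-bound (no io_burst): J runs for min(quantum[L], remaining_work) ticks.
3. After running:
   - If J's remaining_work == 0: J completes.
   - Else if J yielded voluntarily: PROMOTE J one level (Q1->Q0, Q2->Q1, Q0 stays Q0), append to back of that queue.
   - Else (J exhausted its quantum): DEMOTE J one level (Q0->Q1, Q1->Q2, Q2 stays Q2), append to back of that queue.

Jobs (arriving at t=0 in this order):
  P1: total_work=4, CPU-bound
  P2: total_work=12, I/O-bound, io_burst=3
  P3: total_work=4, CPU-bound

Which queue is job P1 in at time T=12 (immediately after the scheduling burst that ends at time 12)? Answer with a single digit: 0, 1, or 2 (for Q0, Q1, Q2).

t=0-3: P1@Q0 runs 3, rem=1, quantum used, demote→Q1. Q0=[P2,P3] Q1=[P1] Q2=[]
t=3-6: P2@Q0 runs 3, rem=9, I/O yield, promote→Q0. Q0=[P3,P2] Q1=[P1] Q2=[]
t=6-9: P3@Q0 runs 3, rem=1, quantum used, demote→Q1. Q0=[P2] Q1=[P1,P3] Q2=[]
t=9-12: P2@Q0 runs 3, rem=6, I/O yield, promote→Q0. Q0=[P2] Q1=[P1,P3] Q2=[]
t=12-15: P2@Q0 runs 3, rem=3, I/O yield, promote→Q0. Q0=[P2] Q1=[P1,P3] Q2=[]
t=15-18: P2@Q0 runs 3, rem=0, completes. Q0=[] Q1=[P1,P3] Q2=[]
t=18-19: P1@Q1 runs 1, rem=0, completes. Q0=[] Q1=[P3] Q2=[]
t=19-20: P3@Q1 runs 1, rem=0, completes. Q0=[] Q1=[] Q2=[]

Answer: 1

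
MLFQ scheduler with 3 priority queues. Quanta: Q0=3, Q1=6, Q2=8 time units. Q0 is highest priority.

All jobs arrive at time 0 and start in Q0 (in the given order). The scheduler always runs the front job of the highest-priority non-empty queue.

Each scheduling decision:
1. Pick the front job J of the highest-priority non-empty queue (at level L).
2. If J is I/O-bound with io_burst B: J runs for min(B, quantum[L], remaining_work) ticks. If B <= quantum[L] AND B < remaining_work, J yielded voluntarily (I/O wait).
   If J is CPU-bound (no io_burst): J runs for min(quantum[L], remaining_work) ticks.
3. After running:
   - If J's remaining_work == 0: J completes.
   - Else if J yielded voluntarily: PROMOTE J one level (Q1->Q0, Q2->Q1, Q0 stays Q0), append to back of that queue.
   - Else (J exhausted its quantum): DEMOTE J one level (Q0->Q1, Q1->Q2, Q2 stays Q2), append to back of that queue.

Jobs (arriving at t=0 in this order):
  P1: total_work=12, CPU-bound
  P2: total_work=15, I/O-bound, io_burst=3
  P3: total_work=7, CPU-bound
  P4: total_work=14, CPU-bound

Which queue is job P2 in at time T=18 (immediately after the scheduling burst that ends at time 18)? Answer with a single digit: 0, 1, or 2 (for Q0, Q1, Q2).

Answer: 0

Derivation:
t=0-3: P1@Q0 runs 3, rem=9, quantum used, demote→Q1. Q0=[P2,P3,P4] Q1=[P1] Q2=[]
t=3-6: P2@Q0 runs 3, rem=12, I/O yield, promote→Q0. Q0=[P3,P4,P2] Q1=[P1] Q2=[]
t=6-9: P3@Q0 runs 3, rem=4, quantum used, demote→Q1. Q0=[P4,P2] Q1=[P1,P3] Q2=[]
t=9-12: P4@Q0 runs 3, rem=11, quantum used, demote→Q1. Q0=[P2] Q1=[P1,P3,P4] Q2=[]
t=12-15: P2@Q0 runs 3, rem=9, I/O yield, promote→Q0. Q0=[P2] Q1=[P1,P3,P4] Q2=[]
t=15-18: P2@Q0 runs 3, rem=6, I/O yield, promote→Q0. Q0=[P2] Q1=[P1,P3,P4] Q2=[]
t=18-21: P2@Q0 runs 3, rem=3, I/O yield, promote→Q0. Q0=[P2] Q1=[P1,P3,P4] Q2=[]
t=21-24: P2@Q0 runs 3, rem=0, completes. Q0=[] Q1=[P1,P3,P4] Q2=[]
t=24-30: P1@Q1 runs 6, rem=3, quantum used, demote→Q2. Q0=[] Q1=[P3,P4] Q2=[P1]
t=30-34: P3@Q1 runs 4, rem=0, completes. Q0=[] Q1=[P4] Q2=[P1]
t=34-40: P4@Q1 runs 6, rem=5, quantum used, demote→Q2. Q0=[] Q1=[] Q2=[P1,P4]
t=40-43: P1@Q2 runs 3, rem=0, completes. Q0=[] Q1=[] Q2=[P4]
t=43-48: P4@Q2 runs 5, rem=0, completes. Q0=[] Q1=[] Q2=[]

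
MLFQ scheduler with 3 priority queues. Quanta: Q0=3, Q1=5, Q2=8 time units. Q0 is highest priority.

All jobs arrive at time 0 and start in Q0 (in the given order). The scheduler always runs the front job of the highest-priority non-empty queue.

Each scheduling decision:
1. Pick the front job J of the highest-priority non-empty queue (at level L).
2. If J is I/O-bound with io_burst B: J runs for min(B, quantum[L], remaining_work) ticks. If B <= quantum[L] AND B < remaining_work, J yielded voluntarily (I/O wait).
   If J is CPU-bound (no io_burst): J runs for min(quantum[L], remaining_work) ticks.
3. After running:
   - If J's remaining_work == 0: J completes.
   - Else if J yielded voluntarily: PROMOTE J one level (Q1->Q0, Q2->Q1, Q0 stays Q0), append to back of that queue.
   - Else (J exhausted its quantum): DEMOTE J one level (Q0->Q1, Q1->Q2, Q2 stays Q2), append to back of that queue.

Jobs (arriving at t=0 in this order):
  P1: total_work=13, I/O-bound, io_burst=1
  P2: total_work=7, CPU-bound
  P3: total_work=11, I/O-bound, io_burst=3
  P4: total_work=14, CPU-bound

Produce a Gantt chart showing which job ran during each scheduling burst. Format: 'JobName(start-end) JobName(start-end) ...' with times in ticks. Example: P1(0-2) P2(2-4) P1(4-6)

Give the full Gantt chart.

Answer: P1(0-1) P2(1-4) P3(4-7) P4(7-10) P1(10-11) P3(11-14) P1(14-15) P3(15-18) P1(18-19) P3(19-21) P1(21-22) P1(22-23) P1(23-24) P1(24-25) P1(25-26) P1(26-27) P1(27-28) P1(28-29) P1(29-30) P2(30-34) P4(34-39) P4(39-45)

Derivation:
t=0-1: P1@Q0 runs 1, rem=12, I/O yield, promote→Q0. Q0=[P2,P3,P4,P1] Q1=[] Q2=[]
t=1-4: P2@Q0 runs 3, rem=4, quantum used, demote→Q1. Q0=[P3,P4,P1] Q1=[P2] Q2=[]
t=4-7: P3@Q0 runs 3, rem=8, I/O yield, promote→Q0. Q0=[P4,P1,P3] Q1=[P2] Q2=[]
t=7-10: P4@Q0 runs 3, rem=11, quantum used, demote→Q1. Q0=[P1,P3] Q1=[P2,P4] Q2=[]
t=10-11: P1@Q0 runs 1, rem=11, I/O yield, promote→Q0. Q0=[P3,P1] Q1=[P2,P4] Q2=[]
t=11-14: P3@Q0 runs 3, rem=5, I/O yield, promote→Q0. Q0=[P1,P3] Q1=[P2,P4] Q2=[]
t=14-15: P1@Q0 runs 1, rem=10, I/O yield, promote→Q0. Q0=[P3,P1] Q1=[P2,P4] Q2=[]
t=15-18: P3@Q0 runs 3, rem=2, I/O yield, promote→Q0. Q0=[P1,P3] Q1=[P2,P4] Q2=[]
t=18-19: P1@Q0 runs 1, rem=9, I/O yield, promote→Q0. Q0=[P3,P1] Q1=[P2,P4] Q2=[]
t=19-21: P3@Q0 runs 2, rem=0, completes. Q0=[P1] Q1=[P2,P4] Q2=[]
t=21-22: P1@Q0 runs 1, rem=8, I/O yield, promote→Q0. Q0=[P1] Q1=[P2,P4] Q2=[]
t=22-23: P1@Q0 runs 1, rem=7, I/O yield, promote→Q0. Q0=[P1] Q1=[P2,P4] Q2=[]
t=23-24: P1@Q0 runs 1, rem=6, I/O yield, promote→Q0. Q0=[P1] Q1=[P2,P4] Q2=[]
t=24-25: P1@Q0 runs 1, rem=5, I/O yield, promote→Q0. Q0=[P1] Q1=[P2,P4] Q2=[]
t=25-26: P1@Q0 runs 1, rem=4, I/O yield, promote→Q0. Q0=[P1] Q1=[P2,P4] Q2=[]
t=26-27: P1@Q0 runs 1, rem=3, I/O yield, promote→Q0. Q0=[P1] Q1=[P2,P4] Q2=[]
t=27-28: P1@Q0 runs 1, rem=2, I/O yield, promote→Q0. Q0=[P1] Q1=[P2,P4] Q2=[]
t=28-29: P1@Q0 runs 1, rem=1, I/O yield, promote→Q0. Q0=[P1] Q1=[P2,P4] Q2=[]
t=29-30: P1@Q0 runs 1, rem=0, completes. Q0=[] Q1=[P2,P4] Q2=[]
t=30-34: P2@Q1 runs 4, rem=0, completes. Q0=[] Q1=[P4] Q2=[]
t=34-39: P4@Q1 runs 5, rem=6, quantum used, demote→Q2. Q0=[] Q1=[] Q2=[P4]
t=39-45: P4@Q2 runs 6, rem=0, completes. Q0=[] Q1=[] Q2=[]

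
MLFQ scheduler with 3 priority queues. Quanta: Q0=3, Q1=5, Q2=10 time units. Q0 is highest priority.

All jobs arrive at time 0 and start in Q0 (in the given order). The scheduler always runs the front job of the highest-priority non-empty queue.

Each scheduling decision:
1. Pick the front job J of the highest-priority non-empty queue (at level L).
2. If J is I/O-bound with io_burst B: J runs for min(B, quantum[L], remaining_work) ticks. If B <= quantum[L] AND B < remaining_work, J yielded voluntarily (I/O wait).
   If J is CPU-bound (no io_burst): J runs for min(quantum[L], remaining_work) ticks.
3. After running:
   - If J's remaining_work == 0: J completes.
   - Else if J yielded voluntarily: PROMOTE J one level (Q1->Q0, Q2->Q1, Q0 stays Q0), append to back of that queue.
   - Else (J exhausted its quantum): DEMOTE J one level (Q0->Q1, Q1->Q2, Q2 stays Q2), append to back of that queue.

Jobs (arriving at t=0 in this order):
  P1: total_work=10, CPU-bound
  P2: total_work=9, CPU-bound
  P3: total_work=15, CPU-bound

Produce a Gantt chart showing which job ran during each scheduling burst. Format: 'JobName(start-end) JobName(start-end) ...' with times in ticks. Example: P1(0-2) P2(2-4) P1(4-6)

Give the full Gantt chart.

Answer: P1(0-3) P2(3-6) P3(6-9) P1(9-14) P2(14-19) P3(19-24) P1(24-26) P2(26-27) P3(27-34)

Derivation:
t=0-3: P1@Q0 runs 3, rem=7, quantum used, demote→Q1. Q0=[P2,P3] Q1=[P1] Q2=[]
t=3-6: P2@Q0 runs 3, rem=6, quantum used, demote→Q1. Q0=[P3] Q1=[P1,P2] Q2=[]
t=6-9: P3@Q0 runs 3, rem=12, quantum used, demote→Q1. Q0=[] Q1=[P1,P2,P3] Q2=[]
t=9-14: P1@Q1 runs 5, rem=2, quantum used, demote→Q2. Q0=[] Q1=[P2,P3] Q2=[P1]
t=14-19: P2@Q1 runs 5, rem=1, quantum used, demote→Q2. Q0=[] Q1=[P3] Q2=[P1,P2]
t=19-24: P3@Q1 runs 5, rem=7, quantum used, demote→Q2. Q0=[] Q1=[] Q2=[P1,P2,P3]
t=24-26: P1@Q2 runs 2, rem=0, completes. Q0=[] Q1=[] Q2=[P2,P3]
t=26-27: P2@Q2 runs 1, rem=0, completes. Q0=[] Q1=[] Q2=[P3]
t=27-34: P3@Q2 runs 7, rem=0, completes. Q0=[] Q1=[] Q2=[]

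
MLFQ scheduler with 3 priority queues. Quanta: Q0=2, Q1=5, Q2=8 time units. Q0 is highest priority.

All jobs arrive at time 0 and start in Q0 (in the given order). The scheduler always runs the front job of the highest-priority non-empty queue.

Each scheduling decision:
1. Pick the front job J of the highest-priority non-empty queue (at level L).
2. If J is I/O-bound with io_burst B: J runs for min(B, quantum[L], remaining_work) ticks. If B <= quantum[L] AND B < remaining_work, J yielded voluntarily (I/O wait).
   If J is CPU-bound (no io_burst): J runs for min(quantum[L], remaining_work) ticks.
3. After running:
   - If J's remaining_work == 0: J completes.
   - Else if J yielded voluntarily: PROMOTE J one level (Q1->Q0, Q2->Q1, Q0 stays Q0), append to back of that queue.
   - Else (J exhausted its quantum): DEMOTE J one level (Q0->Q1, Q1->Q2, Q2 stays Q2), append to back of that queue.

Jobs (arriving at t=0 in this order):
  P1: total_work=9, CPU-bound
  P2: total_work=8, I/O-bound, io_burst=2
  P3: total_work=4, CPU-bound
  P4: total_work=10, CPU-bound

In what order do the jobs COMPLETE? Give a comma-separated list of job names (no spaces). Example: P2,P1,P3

t=0-2: P1@Q0 runs 2, rem=7, quantum used, demote→Q1. Q0=[P2,P3,P4] Q1=[P1] Q2=[]
t=2-4: P2@Q0 runs 2, rem=6, I/O yield, promote→Q0. Q0=[P3,P4,P2] Q1=[P1] Q2=[]
t=4-6: P3@Q0 runs 2, rem=2, quantum used, demote→Q1. Q0=[P4,P2] Q1=[P1,P3] Q2=[]
t=6-8: P4@Q0 runs 2, rem=8, quantum used, demote→Q1. Q0=[P2] Q1=[P1,P3,P4] Q2=[]
t=8-10: P2@Q0 runs 2, rem=4, I/O yield, promote→Q0. Q0=[P2] Q1=[P1,P3,P4] Q2=[]
t=10-12: P2@Q0 runs 2, rem=2, I/O yield, promote→Q0. Q0=[P2] Q1=[P1,P3,P4] Q2=[]
t=12-14: P2@Q0 runs 2, rem=0, completes. Q0=[] Q1=[P1,P3,P4] Q2=[]
t=14-19: P1@Q1 runs 5, rem=2, quantum used, demote→Q2. Q0=[] Q1=[P3,P4] Q2=[P1]
t=19-21: P3@Q1 runs 2, rem=0, completes. Q0=[] Q1=[P4] Q2=[P1]
t=21-26: P4@Q1 runs 5, rem=3, quantum used, demote→Q2. Q0=[] Q1=[] Q2=[P1,P4]
t=26-28: P1@Q2 runs 2, rem=0, completes. Q0=[] Q1=[] Q2=[P4]
t=28-31: P4@Q2 runs 3, rem=0, completes. Q0=[] Q1=[] Q2=[]

Answer: P2,P3,P1,P4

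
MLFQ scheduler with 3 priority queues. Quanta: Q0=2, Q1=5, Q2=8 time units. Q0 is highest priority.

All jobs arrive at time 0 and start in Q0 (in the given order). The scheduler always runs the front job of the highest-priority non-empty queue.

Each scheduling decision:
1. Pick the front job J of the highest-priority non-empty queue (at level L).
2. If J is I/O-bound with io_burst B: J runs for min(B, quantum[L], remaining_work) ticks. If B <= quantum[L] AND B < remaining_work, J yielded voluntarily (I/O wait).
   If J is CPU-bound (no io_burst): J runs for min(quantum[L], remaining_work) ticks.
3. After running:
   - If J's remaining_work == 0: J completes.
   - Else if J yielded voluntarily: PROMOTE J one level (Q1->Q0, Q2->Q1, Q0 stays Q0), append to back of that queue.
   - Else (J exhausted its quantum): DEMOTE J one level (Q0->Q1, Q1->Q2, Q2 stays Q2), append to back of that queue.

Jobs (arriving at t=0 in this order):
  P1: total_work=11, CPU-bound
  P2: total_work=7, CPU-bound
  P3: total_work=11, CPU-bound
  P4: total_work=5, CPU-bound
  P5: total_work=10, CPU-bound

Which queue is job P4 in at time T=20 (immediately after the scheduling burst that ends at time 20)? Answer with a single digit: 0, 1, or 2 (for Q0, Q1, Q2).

Answer: 1

Derivation:
t=0-2: P1@Q0 runs 2, rem=9, quantum used, demote→Q1. Q0=[P2,P3,P4,P5] Q1=[P1] Q2=[]
t=2-4: P2@Q0 runs 2, rem=5, quantum used, demote→Q1. Q0=[P3,P4,P5] Q1=[P1,P2] Q2=[]
t=4-6: P3@Q0 runs 2, rem=9, quantum used, demote→Q1. Q0=[P4,P5] Q1=[P1,P2,P3] Q2=[]
t=6-8: P4@Q0 runs 2, rem=3, quantum used, demote→Q1. Q0=[P5] Q1=[P1,P2,P3,P4] Q2=[]
t=8-10: P5@Q0 runs 2, rem=8, quantum used, demote→Q1. Q0=[] Q1=[P1,P2,P3,P4,P5] Q2=[]
t=10-15: P1@Q1 runs 5, rem=4, quantum used, demote→Q2. Q0=[] Q1=[P2,P3,P4,P5] Q2=[P1]
t=15-20: P2@Q1 runs 5, rem=0, completes. Q0=[] Q1=[P3,P4,P5] Q2=[P1]
t=20-25: P3@Q1 runs 5, rem=4, quantum used, demote→Q2. Q0=[] Q1=[P4,P5] Q2=[P1,P3]
t=25-28: P4@Q1 runs 3, rem=0, completes. Q0=[] Q1=[P5] Q2=[P1,P3]
t=28-33: P5@Q1 runs 5, rem=3, quantum used, demote→Q2. Q0=[] Q1=[] Q2=[P1,P3,P5]
t=33-37: P1@Q2 runs 4, rem=0, completes. Q0=[] Q1=[] Q2=[P3,P5]
t=37-41: P3@Q2 runs 4, rem=0, completes. Q0=[] Q1=[] Q2=[P5]
t=41-44: P5@Q2 runs 3, rem=0, completes. Q0=[] Q1=[] Q2=[]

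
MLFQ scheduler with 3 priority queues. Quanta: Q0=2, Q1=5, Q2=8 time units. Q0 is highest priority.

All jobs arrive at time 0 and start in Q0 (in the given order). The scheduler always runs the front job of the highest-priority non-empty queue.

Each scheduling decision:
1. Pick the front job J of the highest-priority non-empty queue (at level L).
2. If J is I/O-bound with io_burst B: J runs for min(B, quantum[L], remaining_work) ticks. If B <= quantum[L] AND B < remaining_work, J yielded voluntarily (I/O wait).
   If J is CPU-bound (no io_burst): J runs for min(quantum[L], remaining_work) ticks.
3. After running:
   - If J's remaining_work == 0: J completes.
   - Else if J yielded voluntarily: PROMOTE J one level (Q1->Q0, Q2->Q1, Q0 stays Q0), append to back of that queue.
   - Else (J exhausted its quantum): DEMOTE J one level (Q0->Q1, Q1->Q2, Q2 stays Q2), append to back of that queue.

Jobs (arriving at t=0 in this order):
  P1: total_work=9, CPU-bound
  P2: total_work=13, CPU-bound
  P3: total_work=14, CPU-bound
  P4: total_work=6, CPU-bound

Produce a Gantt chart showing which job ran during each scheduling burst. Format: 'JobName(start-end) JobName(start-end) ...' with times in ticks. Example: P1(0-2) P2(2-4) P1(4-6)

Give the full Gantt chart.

Answer: P1(0-2) P2(2-4) P3(4-6) P4(6-8) P1(8-13) P2(13-18) P3(18-23) P4(23-27) P1(27-29) P2(29-35) P3(35-42)

Derivation:
t=0-2: P1@Q0 runs 2, rem=7, quantum used, demote→Q1. Q0=[P2,P3,P4] Q1=[P1] Q2=[]
t=2-4: P2@Q0 runs 2, rem=11, quantum used, demote→Q1. Q0=[P3,P4] Q1=[P1,P2] Q2=[]
t=4-6: P3@Q0 runs 2, rem=12, quantum used, demote→Q1. Q0=[P4] Q1=[P1,P2,P3] Q2=[]
t=6-8: P4@Q0 runs 2, rem=4, quantum used, demote→Q1. Q0=[] Q1=[P1,P2,P3,P4] Q2=[]
t=8-13: P1@Q1 runs 5, rem=2, quantum used, demote→Q2. Q0=[] Q1=[P2,P3,P4] Q2=[P1]
t=13-18: P2@Q1 runs 5, rem=6, quantum used, demote→Q2. Q0=[] Q1=[P3,P4] Q2=[P1,P2]
t=18-23: P3@Q1 runs 5, rem=7, quantum used, demote→Q2. Q0=[] Q1=[P4] Q2=[P1,P2,P3]
t=23-27: P4@Q1 runs 4, rem=0, completes. Q0=[] Q1=[] Q2=[P1,P2,P3]
t=27-29: P1@Q2 runs 2, rem=0, completes. Q0=[] Q1=[] Q2=[P2,P3]
t=29-35: P2@Q2 runs 6, rem=0, completes. Q0=[] Q1=[] Q2=[P3]
t=35-42: P3@Q2 runs 7, rem=0, completes. Q0=[] Q1=[] Q2=[]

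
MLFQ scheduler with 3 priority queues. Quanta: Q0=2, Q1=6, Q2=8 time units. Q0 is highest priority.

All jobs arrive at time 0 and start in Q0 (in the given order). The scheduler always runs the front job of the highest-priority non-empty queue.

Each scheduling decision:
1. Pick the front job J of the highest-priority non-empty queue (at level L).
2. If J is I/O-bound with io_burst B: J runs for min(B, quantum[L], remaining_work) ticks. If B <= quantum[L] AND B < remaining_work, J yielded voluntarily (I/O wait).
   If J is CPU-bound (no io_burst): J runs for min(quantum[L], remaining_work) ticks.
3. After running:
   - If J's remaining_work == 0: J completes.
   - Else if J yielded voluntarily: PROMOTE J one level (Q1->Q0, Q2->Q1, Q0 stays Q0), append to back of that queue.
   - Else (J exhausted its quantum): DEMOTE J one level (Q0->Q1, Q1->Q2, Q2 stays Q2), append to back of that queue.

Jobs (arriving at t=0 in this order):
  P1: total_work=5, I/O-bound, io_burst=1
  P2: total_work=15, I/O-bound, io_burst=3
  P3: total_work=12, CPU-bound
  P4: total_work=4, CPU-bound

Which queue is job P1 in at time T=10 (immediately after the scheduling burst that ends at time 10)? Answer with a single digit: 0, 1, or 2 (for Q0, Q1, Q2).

Answer: 0

Derivation:
t=0-1: P1@Q0 runs 1, rem=4, I/O yield, promote→Q0. Q0=[P2,P3,P4,P1] Q1=[] Q2=[]
t=1-3: P2@Q0 runs 2, rem=13, quantum used, demote→Q1. Q0=[P3,P4,P1] Q1=[P2] Q2=[]
t=3-5: P3@Q0 runs 2, rem=10, quantum used, demote→Q1. Q0=[P4,P1] Q1=[P2,P3] Q2=[]
t=5-7: P4@Q0 runs 2, rem=2, quantum used, demote→Q1. Q0=[P1] Q1=[P2,P3,P4] Q2=[]
t=7-8: P1@Q0 runs 1, rem=3, I/O yield, promote→Q0. Q0=[P1] Q1=[P2,P3,P4] Q2=[]
t=8-9: P1@Q0 runs 1, rem=2, I/O yield, promote→Q0. Q0=[P1] Q1=[P2,P3,P4] Q2=[]
t=9-10: P1@Q0 runs 1, rem=1, I/O yield, promote→Q0. Q0=[P1] Q1=[P2,P3,P4] Q2=[]
t=10-11: P1@Q0 runs 1, rem=0, completes. Q0=[] Q1=[P2,P3,P4] Q2=[]
t=11-14: P2@Q1 runs 3, rem=10, I/O yield, promote→Q0. Q0=[P2] Q1=[P3,P4] Q2=[]
t=14-16: P2@Q0 runs 2, rem=8, quantum used, demote→Q1. Q0=[] Q1=[P3,P4,P2] Q2=[]
t=16-22: P3@Q1 runs 6, rem=4, quantum used, demote→Q2. Q0=[] Q1=[P4,P2] Q2=[P3]
t=22-24: P4@Q1 runs 2, rem=0, completes. Q0=[] Q1=[P2] Q2=[P3]
t=24-27: P2@Q1 runs 3, rem=5, I/O yield, promote→Q0. Q0=[P2] Q1=[] Q2=[P3]
t=27-29: P2@Q0 runs 2, rem=3, quantum used, demote→Q1. Q0=[] Q1=[P2] Q2=[P3]
t=29-32: P2@Q1 runs 3, rem=0, completes. Q0=[] Q1=[] Q2=[P3]
t=32-36: P3@Q2 runs 4, rem=0, completes. Q0=[] Q1=[] Q2=[]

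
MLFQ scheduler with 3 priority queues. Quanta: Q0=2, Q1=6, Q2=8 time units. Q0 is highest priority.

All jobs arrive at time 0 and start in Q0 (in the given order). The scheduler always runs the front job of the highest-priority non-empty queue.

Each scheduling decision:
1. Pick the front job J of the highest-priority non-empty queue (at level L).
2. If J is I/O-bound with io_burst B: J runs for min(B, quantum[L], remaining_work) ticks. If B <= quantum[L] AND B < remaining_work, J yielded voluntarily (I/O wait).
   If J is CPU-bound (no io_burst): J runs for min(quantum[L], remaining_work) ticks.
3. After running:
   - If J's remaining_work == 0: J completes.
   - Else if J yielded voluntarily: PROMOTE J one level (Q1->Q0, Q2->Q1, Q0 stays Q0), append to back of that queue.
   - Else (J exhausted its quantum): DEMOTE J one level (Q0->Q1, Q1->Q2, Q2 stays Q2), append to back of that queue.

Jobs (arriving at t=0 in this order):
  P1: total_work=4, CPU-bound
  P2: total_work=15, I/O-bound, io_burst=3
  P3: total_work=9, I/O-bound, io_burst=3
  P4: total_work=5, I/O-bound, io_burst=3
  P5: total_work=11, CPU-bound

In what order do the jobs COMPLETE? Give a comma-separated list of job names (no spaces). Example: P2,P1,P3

Answer: P1,P4,P3,P2,P5

Derivation:
t=0-2: P1@Q0 runs 2, rem=2, quantum used, demote→Q1. Q0=[P2,P3,P4,P5] Q1=[P1] Q2=[]
t=2-4: P2@Q0 runs 2, rem=13, quantum used, demote→Q1. Q0=[P3,P4,P5] Q1=[P1,P2] Q2=[]
t=4-6: P3@Q0 runs 2, rem=7, quantum used, demote→Q1. Q0=[P4,P5] Q1=[P1,P2,P3] Q2=[]
t=6-8: P4@Q0 runs 2, rem=3, quantum used, demote→Q1. Q0=[P5] Q1=[P1,P2,P3,P4] Q2=[]
t=8-10: P5@Q0 runs 2, rem=9, quantum used, demote→Q1. Q0=[] Q1=[P1,P2,P3,P4,P5] Q2=[]
t=10-12: P1@Q1 runs 2, rem=0, completes. Q0=[] Q1=[P2,P3,P4,P5] Q2=[]
t=12-15: P2@Q1 runs 3, rem=10, I/O yield, promote→Q0. Q0=[P2] Q1=[P3,P4,P5] Q2=[]
t=15-17: P2@Q0 runs 2, rem=8, quantum used, demote→Q1. Q0=[] Q1=[P3,P4,P5,P2] Q2=[]
t=17-20: P3@Q1 runs 3, rem=4, I/O yield, promote→Q0. Q0=[P3] Q1=[P4,P5,P2] Q2=[]
t=20-22: P3@Q0 runs 2, rem=2, quantum used, demote→Q1. Q0=[] Q1=[P4,P5,P2,P3] Q2=[]
t=22-25: P4@Q1 runs 3, rem=0, completes. Q0=[] Q1=[P5,P2,P3] Q2=[]
t=25-31: P5@Q1 runs 6, rem=3, quantum used, demote→Q2. Q0=[] Q1=[P2,P3] Q2=[P5]
t=31-34: P2@Q1 runs 3, rem=5, I/O yield, promote→Q0. Q0=[P2] Q1=[P3] Q2=[P5]
t=34-36: P2@Q0 runs 2, rem=3, quantum used, demote→Q1. Q0=[] Q1=[P3,P2] Q2=[P5]
t=36-38: P3@Q1 runs 2, rem=0, completes. Q0=[] Q1=[P2] Q2=[P5]
t=38-41: P2@Q1 runs 3, rem=0, completes. Q0=[] Q1=[] Q2=[P5]
t=41-44: P5@Q2 runs 3, rem=0, completes. Q0=[] Q1=[] Q2=[]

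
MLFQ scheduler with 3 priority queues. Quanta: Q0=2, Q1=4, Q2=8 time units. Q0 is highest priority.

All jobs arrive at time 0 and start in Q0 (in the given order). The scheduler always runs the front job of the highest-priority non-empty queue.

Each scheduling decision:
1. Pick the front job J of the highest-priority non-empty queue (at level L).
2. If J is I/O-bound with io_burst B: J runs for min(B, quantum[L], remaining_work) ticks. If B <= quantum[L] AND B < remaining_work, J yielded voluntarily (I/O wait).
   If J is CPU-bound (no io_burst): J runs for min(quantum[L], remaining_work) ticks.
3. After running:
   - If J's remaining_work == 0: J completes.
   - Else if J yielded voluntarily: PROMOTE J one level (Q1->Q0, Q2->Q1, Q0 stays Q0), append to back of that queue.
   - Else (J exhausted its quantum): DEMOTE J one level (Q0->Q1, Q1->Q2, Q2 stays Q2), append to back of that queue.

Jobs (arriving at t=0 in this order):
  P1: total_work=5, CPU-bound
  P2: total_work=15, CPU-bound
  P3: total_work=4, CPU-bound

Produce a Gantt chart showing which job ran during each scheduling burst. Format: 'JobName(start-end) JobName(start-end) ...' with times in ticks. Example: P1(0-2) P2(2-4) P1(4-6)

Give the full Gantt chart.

t=0-2: P1@Q0 runs 2, rem=3, quantum used, demote→Q1. Q0=[P2,P3] Q1=[P1] Q2=[]
t=2-4: P2@Q0 runs 2, rem=13, quantum used, demote→Q1. Q0=[P3] Q1=[P1,P2] Q2=[]
t=4-6: P3@Q0 runs 2, rem=2, quantum used, demote→Q1. Q0=[] Q1=[P1,P2,P3] Q2=[]
t=6-9: P1@Q1 runs 3, rem=0, completes. Q0=[] Q1=[P2,P3] Q2=[]
t=9-13: P2@Q1 runs 4, rem=9, quantum used, demote→Q2. Q0=[] Q1=[P3] Q2=[P2]
t=13-15: P3@Q1 runs 2, rem=0, completes. Q0=[] Q1=[] Q2=[P2]
t=15-23: P2@Q2 runs 8, rem=1, quantum used, demote→Q2. Q0=[] Q1=[] Q2=[P2]
t=23-24: P2@Q2 runs 1, rem=0, completes. Q0=[] Q1=[] Q2=[]

Answer: P1(0-2) P2(2-4) P3(4-6) P1(6-9) P2(9-13) P3(13-15) P2(15-23) P2(23-24)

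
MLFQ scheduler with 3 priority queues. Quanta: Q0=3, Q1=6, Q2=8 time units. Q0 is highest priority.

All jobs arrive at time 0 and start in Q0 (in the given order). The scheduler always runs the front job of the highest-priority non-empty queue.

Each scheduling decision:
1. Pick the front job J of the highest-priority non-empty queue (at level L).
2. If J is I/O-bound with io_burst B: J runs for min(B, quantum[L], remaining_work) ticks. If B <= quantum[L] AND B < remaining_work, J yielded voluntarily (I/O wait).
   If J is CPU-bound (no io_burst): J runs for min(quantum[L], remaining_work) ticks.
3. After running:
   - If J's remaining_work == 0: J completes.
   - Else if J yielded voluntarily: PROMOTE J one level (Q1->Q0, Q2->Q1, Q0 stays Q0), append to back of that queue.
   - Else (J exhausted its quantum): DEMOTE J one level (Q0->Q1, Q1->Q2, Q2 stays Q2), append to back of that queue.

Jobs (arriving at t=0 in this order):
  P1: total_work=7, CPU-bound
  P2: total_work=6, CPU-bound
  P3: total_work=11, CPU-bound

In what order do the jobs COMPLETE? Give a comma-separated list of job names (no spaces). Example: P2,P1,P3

Answer: P1,P2,P3

Derivation:
t=0-3: P1@Q0 runs 3, rem=4, quantum used, demote→Q1. Q0=[P2,P3] Q1=[P1] Q2=[]
t=3-6: P2@Q0 runs 3, rem=3, quantum used, demote→Q1. Q0=[P3] Q1=[P1,P2] Q2=[]
t=6-9: P3@Q0 runs 3, rem=8, quantum used, demote→Q1. Q0=[] Q1=[P1,P2,P3] Q2=[]
t=9-13: P1@Q1 runs 4, rem=0, completes. Q0=[] Q1=[P2,P3] Q2=[]
t=13-16: P2@Q1 runs 3, rem=0, completes. Q0=[] Q1=[P3] Q2=[]
t=16-22: P3@Q1 runs 6, rem=2, quantum used, demote→Q2. Q0=[] Q1=[] Q2=[P3]
t=22-24: P3@Q2 runs 2, rem=0, completes. Q0=[] Q1=[] Q2=[]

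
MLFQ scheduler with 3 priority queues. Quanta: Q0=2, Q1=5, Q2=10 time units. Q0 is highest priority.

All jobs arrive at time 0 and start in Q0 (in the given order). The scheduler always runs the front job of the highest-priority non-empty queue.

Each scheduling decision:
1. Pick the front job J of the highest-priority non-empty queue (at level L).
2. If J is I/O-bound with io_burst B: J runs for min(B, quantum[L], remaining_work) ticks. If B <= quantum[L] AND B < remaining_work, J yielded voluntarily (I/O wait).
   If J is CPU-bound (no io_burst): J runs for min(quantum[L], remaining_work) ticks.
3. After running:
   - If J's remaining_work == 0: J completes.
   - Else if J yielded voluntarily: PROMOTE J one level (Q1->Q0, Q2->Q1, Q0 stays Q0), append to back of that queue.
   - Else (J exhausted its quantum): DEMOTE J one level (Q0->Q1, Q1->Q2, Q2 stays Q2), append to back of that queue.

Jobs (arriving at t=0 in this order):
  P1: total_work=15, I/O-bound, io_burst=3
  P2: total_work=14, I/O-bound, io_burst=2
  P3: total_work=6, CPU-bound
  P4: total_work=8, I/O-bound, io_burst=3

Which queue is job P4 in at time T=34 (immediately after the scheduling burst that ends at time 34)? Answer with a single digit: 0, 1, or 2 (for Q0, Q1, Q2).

Answer: 1

Derivation:
t=0-2: P1@Q0 runs 2, rem=13, quantum used, demote→Q1. Q0=[P2,P3,P4] Q1=[P1] Q2=[]
t=2-4: P2@Q0 runs 2, rem=12, I/O yield, promote→Q0. Q0=[P3,P4,P2] Q1=[P1] Q2=[]
t=4-6: P3@Q0 runs 2, rem=4, quantum used, demote→Q1. Q0=[P4,P2] Q1=[P1,P3] Q2=[]
t=6-8: P4@Q0 runs 2, rem=6, quantum used, demote→Q1. Q0=[P2] Q1=[P1,P3,P4] Q2=[]
t=8-10: P2@Q0 runs 2, rem=10, I/O yield, promote→Q0. Q0=[P2] Q1=[P1,P3,P4] Q2=[]
t=10-12: P2@Q0 runs 2, rem=8, I/O yield, promote→Q0. Q0=[P2] Q1=[P1,P3,P4] Q2=[]
t=12-14: P2@Q0 runs 2, rem=6, I/O yield, promote→Q0. Q0=[P2] Q1=[P1,P3,P4] Q2=[]
t=14-16: P2@Q0 runs 2, rem=4, I/O yield, promote→Q0. Q0=[P2] Q1=[P1,P3,P4] Q2=[]
t=16-18: P2@Q0 runs 2, rem=2, I/O yield, promote→Q0. Q0=[P2] Q1=[P1,P3,P4] Q2=[]
t=18-20: P2@Q0 runs 2, rem=0, completes. Q0=[] Q1=[P1,P3,P4] Q2=[]
t=20-23: P1@Q1 runs 3, rem=10, I/O yield, promote→Q0. Q0=[P1] Q1=[P3,P4] Q2=[]
t=23-25: P1@Q0 runs 2, rem=8, quantum used, demote→Q1. Q0=[] Q1=[P3,P4,P1] Q2=[]
t=25-29: P3@Q1 runs 4, rem=0, completes. Q0=[] Q1=[P4,P1] Q2=[]
t=29-32: P4@Q1 runs 3, rem=3, I/O yield, promote→Q0. Q0=[P4] Q1=[P1] Q2=[]
t=32-34: P4@Q0 runs 2, rem=1, quantum used, demote→Q1. Q0=[] Q1=[P1,P4] Q2=[]
t=34-37: P1@Q1 runs 3, rem=5, I/O yield, promote→Q0. Q0=[P1] Q1=[P4] Q2=[]
t=37-39: P1@Q0 runs 2, rem=3, quantum used, demote→Q1. Q0=[] Q1=[P4,P1] Q2=[]
t=39-40: P4@Q1 runs 1, rem=0, completes. Q0=[] Q1=[P1] Q2=[]
t=40-43: P1@Q1 runs 3, rem=0, completes. Q0=[] Q1=[] Q2=[]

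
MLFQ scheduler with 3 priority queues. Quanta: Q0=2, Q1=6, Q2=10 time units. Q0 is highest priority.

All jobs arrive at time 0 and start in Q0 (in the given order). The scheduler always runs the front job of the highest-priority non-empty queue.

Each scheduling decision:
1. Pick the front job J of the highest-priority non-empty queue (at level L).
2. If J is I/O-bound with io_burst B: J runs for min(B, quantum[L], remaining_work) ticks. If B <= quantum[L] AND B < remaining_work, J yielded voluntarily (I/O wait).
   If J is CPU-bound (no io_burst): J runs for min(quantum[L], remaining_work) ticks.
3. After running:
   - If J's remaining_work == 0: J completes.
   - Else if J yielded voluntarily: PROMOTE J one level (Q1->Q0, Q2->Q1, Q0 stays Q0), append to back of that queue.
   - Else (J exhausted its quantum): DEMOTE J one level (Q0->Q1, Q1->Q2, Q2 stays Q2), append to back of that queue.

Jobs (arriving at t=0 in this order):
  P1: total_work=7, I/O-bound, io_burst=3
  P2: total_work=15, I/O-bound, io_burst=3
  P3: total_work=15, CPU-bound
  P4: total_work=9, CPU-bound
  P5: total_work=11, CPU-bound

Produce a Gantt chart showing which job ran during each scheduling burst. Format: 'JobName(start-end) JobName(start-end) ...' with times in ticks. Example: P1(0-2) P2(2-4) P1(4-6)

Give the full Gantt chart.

t=0-2: P1@Q0 runs 2, rem=5, quantum used, demote→Q1. Q0=[P2,P3,P4,P5] Q1=[P1] Q2=[]
t=2-4: P2@Q0 runs 2, rem=13, quantum used, demote→Q1. Q0=[P3,P4,P5] Q1=[P1,P2] Q2=[]
t=4-6: P3@Q0 runs 2, rem=13, quantum used, demote→Q1. Q0=[P4,P5] Q1=[P1,P2,P3] Q2=[]
t=6-8: P4@Q0 runs 2, rem=7, quantum used, demote→Q1. Q0=[P5] Q1=[P1,P2,P3,P4] Q2=[]
t=8-10: P5@Q0 runs 2, rem=9, quantum used, demote→Q1. Q0=[] Q1=[P1,P2,P3,P4,P5] Q2=[]
t=10-13: P1@Q1 runs 3, rem=2, I/O yield, promote→Q0. Q0=[P1] Q1=[P2,P3,P4,P5] Q2=[]
t=13-15: P1@Q0 runs 2, rem=0, completes. Q0=[] Q1=[P2,P3,P4,P5] Q2=[]
t=15-18: P2@Q1 runs 3, rem=10, I/O yield, promote→Q0. Q0=[P2] Q1=[P3,P4,P5] Q2=[]
t=18-20: P2@Q0 runs 2, rem=8, quantum used, demote→Q1. Q0=[] Q1=[P3,P4,P5,P2] Q2=[]
t=20-26: P3@Q1 runs 6, rem=7, quantum used, demote→Q2. Q0=[] Q1=[P4,P5,P2] Q2=[P3]
t=26-32: P4@Q1 runs 6, rem=1, quantum used, demote→Q2. Q0=[] Q1=[P5,P2] Q2=[P3,P4]
t=32-38: P5@Q1 runs 6, rem=3, quantum used, demote→Q2. Q0=[] Q1=[P2] Q2=[P3,P4,P5]
t=38-41: P2@Q1 runs 3, rem=5, I/O yield, promote→Q0. Q0=[P2] Q1=[] Q2=[P3,P4,P5]
t=41-43: P2@Q0 runs 2, rem=3, quantum used, demote→Q1. Q0=[] Q1=[P2] Q2=[P3,P4,P5]
t=43-46: P2@Q1 runs 3, rem=0, completes. Q0=[] Q1=[] Q2=[P3,P4,P5]
t=46-53: P3@Q2 runs 7, rem=0, completes. Q0=[] Q1=[] Q2=[P4,P5]
t=53-54: P4@Q2 runs 1, rem=0, completes. Q0=[] Q1=[] Q2=[P5]
t=54-57: P5@Q2 runs 3, rem=0, completes. Q0=[] Q1=[] Q2=[]

Answer: P1(0-2) P2(2-4) P3(4-6) P4(6-8) P5(8-10) P1(10-13) P1(13-15) P2(15-18) P2(18-20) P3(20-26) P4(26-32) P5(32-38) P2(38-41) P2(41-43) P2(43-46) P3(46-53) P4(53-54) P5(54-57)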